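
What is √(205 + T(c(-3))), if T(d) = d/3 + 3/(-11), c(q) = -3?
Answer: 3*√2739/11 ≈ 14.273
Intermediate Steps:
T(d) = -3/11 + d/3 (T(d) = d*(⅓) + 3*(-1/11) = d/3 - 3/11 = -3/11 + d/3)
√(205 + T(c(-3))) = √(205 + (-3/11 + (⅓)*(-3))) = √(205 + (-3/11 - 1)) = √(205 - 14/11) = √(2241/11) = 3*√2739/11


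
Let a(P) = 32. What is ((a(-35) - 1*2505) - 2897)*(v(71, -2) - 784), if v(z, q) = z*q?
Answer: 4972620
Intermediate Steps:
v(z, q) = q*z
((a(-35) - 1*2505) - 2897)*(v(71, -2) - 784) = ((32 - 1*2505) - 2897)*(-2*71 - 784) = ((32 - 2505) - 2897)*(-142 - 784) = (-2473 - 2897)*(-926) = -5370*(-926) = 4972620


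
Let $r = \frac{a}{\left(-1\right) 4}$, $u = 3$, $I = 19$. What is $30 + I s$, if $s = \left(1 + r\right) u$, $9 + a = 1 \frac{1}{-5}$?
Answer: $\frac{2181}{10} \approx 218.1$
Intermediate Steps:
$a = - \frac{46}{5}$ ($a = -9 + 1 \frac{1}{-5} = -9 + 1 \left(- \frac{1}{5}\right) = -9 - \frac{1}{5} = - \frac{46}{5} \approx -9.2$)
$r = \frac{23}{10}$ ($r = - \frac{46}{5 \left(\left(-1\right) 4\right)} = - \frac{46}{5 \left(-4\right)} = \left(- \frac{46}{5}\right) \left(- \frac{1}{4}\right) = \frac{23}{10} \approx 2.3$)
$s = \frac{99}{10}$ ($s = \left(1 + \frac{23}{10}\right) 3 = \frac{33}{10} \cdot 3 = \frac{99}{10} \approx 9.9$)
$30 + I s = 30 + 19 \cdot \frac{99}{10} = 30 + \frac{1881}{10} = \frac{2181}{10}$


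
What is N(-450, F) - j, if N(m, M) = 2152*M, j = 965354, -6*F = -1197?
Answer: -536030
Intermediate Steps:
F = 399/2 (F = -⅙*(-1197) = 399/2 ≈ 199.50)
N(-450, F) - j = 2152*(399/2) - 1*965354 = 429324 - 965354 = -536030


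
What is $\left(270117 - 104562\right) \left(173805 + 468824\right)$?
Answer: $106390444095$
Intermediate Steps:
$\left(270117 - 104562\right) \left(173805 + 468824\right) = 165555 \cdot 642629 = 106390444095$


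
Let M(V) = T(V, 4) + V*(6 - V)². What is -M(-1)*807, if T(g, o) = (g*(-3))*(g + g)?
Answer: 44385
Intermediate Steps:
T(g, o) = -6*g² (T(g, o) = (-3*g)*(2*g) = -6*g²)
M(V) = -6*V² + V*(6 - V)²
-M(-1)*807 = -(-1)*((-6 - 1)² - 6*(-1))*807 = -(-1)*((-7)² + 6)*807 = -(-1)*(49 + 6)*807 = -(-1)*55*807 = -1*(-55)*807 = 55*807 = 44385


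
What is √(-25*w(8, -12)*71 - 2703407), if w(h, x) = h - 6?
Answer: 3*I*√300773 ≈ 1645.3*I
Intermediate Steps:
w(h, x) = -6 + h
√(-25*w(8, -12)*71 - 2703407) = √(-25*(-6 + 8)*71 - 2703407) = √(-25*2*71 - 2703407) = √(-50*71 - 2703407) = √(-3550 - 2703407) = √(-2706957) = 3*I*√300773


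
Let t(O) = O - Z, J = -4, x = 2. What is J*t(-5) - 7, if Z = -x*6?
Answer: -35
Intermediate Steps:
Z = -12 (Z = -1*2*6 = -2*6 = -12)
t(O) = 12 + O (t(O) = O - 1*(-12) = O + 12 = 12 + O)
J*t(-5) - 7 = -4*(12 - 5) - 7 = -4*7 - 7 = -28 - 7 = -35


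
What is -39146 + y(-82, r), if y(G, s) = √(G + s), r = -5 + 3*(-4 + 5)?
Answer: -39146 + 2*I*√21 ≈ -39146.0 + 9.1651*I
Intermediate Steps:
r = -2 (r = -5 + 3*1 = -5 + 3 = -2)
-39146 + y(-82, r) = -39146 + √(-82 - 2) = -39146 + √(-84) = -39146 + 2*I*√21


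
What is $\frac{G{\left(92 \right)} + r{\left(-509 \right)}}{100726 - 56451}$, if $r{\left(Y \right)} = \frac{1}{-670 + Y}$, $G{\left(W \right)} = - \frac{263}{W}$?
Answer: $- \frac{310169}{4802420700} \approx -6.4586 \cdot 10^{-5}$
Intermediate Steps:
$\frac{G{\left(92 \right)} + r{\left(-509 \right)}}{100726 - 56451} = \frac{- \frac{263}{92} + \frac{1}{-670 - 509}}{100726 - 56451} = \frac{\left(-263\right) \frac{1}{92} + \frac{1}{-1179}}{44275} = \left(- \frac{263}{92} - \frac{1}{1179}\right) \frac{1}{44275} = \left(- \frac{310169}{108468}\right) \frac{1}{44275} = - \frac{310169}{4802420700}$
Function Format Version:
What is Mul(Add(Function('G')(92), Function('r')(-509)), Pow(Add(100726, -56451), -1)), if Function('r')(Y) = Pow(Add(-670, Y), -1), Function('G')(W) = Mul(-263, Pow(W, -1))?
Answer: Rational(-310169, 4802420700) ≈ -6.4586e-5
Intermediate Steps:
Mul(Add(Function('G')(92), Function('r')(-509)), Pow(Add(100726, -56451), -1)) = Mul(Add(Mul(-263, Pow(92, -1)), Pow(Add(-670, -509), -1)), Pow(Add(100726, -56451), -1)) = Mul(Add(Mul(-263, Rational(1, 92)), Pow(-1179, -1)), Pow(44275, -1)) = Mul(Add(Rational(-263, 92), Rational(-1, 1179)), Rational(1, 44275)) = Mul(Rational(-310169, 108468), Rational(1, 44275)) = Rational(-310169, 4802420700)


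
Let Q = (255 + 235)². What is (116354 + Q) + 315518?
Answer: 671972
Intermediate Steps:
Q = 240100 (Q = 490² = 240100)
(116354 + Q) + 315518 = (116354 + 240100) + 315518 = 356454 + 315518 = 671972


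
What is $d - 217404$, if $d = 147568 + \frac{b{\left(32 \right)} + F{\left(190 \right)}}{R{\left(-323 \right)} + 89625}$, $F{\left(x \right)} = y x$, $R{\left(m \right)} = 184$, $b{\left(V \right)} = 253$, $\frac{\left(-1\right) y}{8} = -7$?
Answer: $- \frac{6271890431}{89809} \approx -69836.0$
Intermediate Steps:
$y = 56$ ($y = \left(-8\right) \left(-7\right) = 56$)
$F{\left(x \right)} = 56 x$
$d = \frac{13252945405}{89809}$ ($d = 147568 + \frac{253 + 56 \cdot 190}{184 + 89625} = 147568 + \frac{253 + 10640}{89809} = 147568 + 10893 \cdot \frac{1}{89809} = 147568 + \frac{10893}{89809} = \frac{13252945405}{89809} \approx 1.4757 \cdot 10^{5}$)
$d - 217404 = \frac{13252945405}{89809} - 217404 = - \frac{6271890431}{89809}$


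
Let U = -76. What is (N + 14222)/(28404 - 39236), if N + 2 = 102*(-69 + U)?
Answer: 285/5416 ≈ 0.052622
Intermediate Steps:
N = -14792 (N = -2 + 102*(-69 - 76) = -2 + 102*(-145) = -2 - 14790 = -14792)
(N + 14222)/(28404 - 39236) = (-14792 + 14222)/(28404 - 39236) = -570/(-10832) = -570*(-1/10832) = 285/5416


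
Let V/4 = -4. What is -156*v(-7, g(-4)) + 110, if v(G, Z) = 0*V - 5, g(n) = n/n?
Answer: 890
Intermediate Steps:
g(n) = 1
V = -16 (V = 4*(-4) = -16)
v(G, Z) = -5 (v(G, Z) = 0*(-16) - 5 = 0 - 5 = -5)
-156*v(-7, g(-4)) + 110 = -156*(-5) + 110 = 780 + 110 = 890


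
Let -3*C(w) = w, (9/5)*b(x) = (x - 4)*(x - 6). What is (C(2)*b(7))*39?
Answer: -130/3 ≈ -43.333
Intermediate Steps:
b(x) = 5*(-6 + x)*(-4 + x)/9 (b(x) = 5*((x - 4)*(x - 6))/9 = 5*((-4 + x)*(-6 + x))/9 = 5*((-6 + x)*(-4 + x))/9 = 5*(-6 + x)*(-4 + x)/9)
C(w) = -w/3
(C(2)*b(7))*39 = ((-⅓*2)*(40/3 - 50/9*7 + (5/9)*7²))*39 = -2*(40/3 - 350/9 + (5/9)*49)/3*39 = -2*(40/3 - 350/9 + 245/9)/3*39 = -⅔*5/3*39 = -10/9*39 = -130/3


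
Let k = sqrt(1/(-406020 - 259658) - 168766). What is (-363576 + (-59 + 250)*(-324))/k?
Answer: 141820*I*sqrt(74784804982535622)/37447937783 ≈ 1035.7*I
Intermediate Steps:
k = I*sqrt(74784804982535622)/665678 (k = sqrt(1/(-665678) - 168766) = sqrt(-1/665678 - 168766) = sqrt(-112343813349/665678) = I*sqrt(74784804982535622)/665678 ≈ 410.81*I)
(-363576 + (-59 + 250)*(-324))/k = (-363576 + (-59 + 250)*(-324))/((I*sqrt(74784804982535622)/665678)) = (-363576 + 191*(-324))*(-I*sqrt(74784804982535622)/112343813349) = (-363576 - 61884)*(-I*sqrt(74784804982535622)/112343813349) = -(-141820)*I*sqrt(74784804982535622)/37447937783 = 141820*I*sqrt(74784804982535622)/37447937783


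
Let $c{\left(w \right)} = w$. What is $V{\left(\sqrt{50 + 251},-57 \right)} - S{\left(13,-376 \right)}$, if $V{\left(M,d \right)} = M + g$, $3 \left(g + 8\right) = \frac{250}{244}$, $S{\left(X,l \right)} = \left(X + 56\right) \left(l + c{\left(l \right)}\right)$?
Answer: $\frac{18988205}{366} + \sqrt{301} \approx 51898.0$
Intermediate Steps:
$S{\left(X,l \right)} = 2 l \left(56 + X\right)$ ($S{\left(X,l \right)} = \left(X + 56\right) \left(l + l\right) = \left(56 + X\right) 2 l = 2 l \left(56 + X\right)$)
$g = - \frac{2803}{366}$ ($g = -8 + \frac{250 \cdot \frac{1}{244}}{3} = -8 + \frac{1}{3} \cdot \frac{125}{122} = -8 + \frac{125}{366} = - \frac{2803}{366} \approx -7.6585$)
$V{\left(M,d \right)} = - \frac{2803}{366} + M$ ($V{\left(M,d \right)} = M - \frac{2803}{366} = - \frac{2803}{366} + M$)
$V{\left(\sqrt{50 + 251},-57 \right)} - S{\left(13,-376 \right)} = \left(- \frac{2803}{366} + \sqrt{50 + 251}\right) - 2 \left(-376\right) \left(56 + 13\right) = \left(- \frac{2803}{366} + \sqrt{301}\right) - 2 \left(-376\right) 69 = \left(- \frac{2803}{366} + \sqrt{301}\right) - -51888 = \left(- \frac{2803}{366} + \sqrt{301}\right) + 51888 = \frac{18988205}{366} + \sqrt{301}$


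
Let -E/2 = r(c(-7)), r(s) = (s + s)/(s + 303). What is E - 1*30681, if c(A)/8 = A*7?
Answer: -2732177/89 ≈ -30699.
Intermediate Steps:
c(A) = 56*A (c(A) = 8*(A*7) = 8*(7*A) = 56*A)
r(s) = 2*s/(303 + s) (r(s) = (2*s)/(303 + s) = 2*s/(303 + s))
E = -1568/89 (E = -4*56*(-7)/(303 + 56*(-7)) = -4*(-392)/(303 - 392) = -4*(-392)/(-89) = -4*(-392)*(-1)/89 = -2*784/89 = -1568/89 ≈ -17.618)
E - 1*30681 = -1568/89 - 1*30681 = -1568/89 - 30681 = -2732177/89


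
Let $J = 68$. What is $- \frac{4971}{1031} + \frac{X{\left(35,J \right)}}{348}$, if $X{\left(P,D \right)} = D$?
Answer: $- \frac{414950}{89697} \approx -4.6261$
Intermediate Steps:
$- \frac{4971}{1031} + \frac{X{\left(35,J \right)}}{348} = - \frac{4971}{1031} + \frac{68}{348} = \left(-4971\right) \frac{1}{1031} + 68 \cdot \frac{1}{348} = - \frac{4971}{1031} + \frac{17}{87} = - \frac{414950}{89697}$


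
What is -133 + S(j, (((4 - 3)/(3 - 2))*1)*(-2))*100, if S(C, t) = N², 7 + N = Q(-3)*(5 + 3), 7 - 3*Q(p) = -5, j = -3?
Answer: 62367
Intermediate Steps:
Q(p) = 4 (Q(p) = 7/3 - ⅓*(-5) = 7/3 + 5/3 = 4)
N = 25 (N = -7 + 4*(5 + 3) = -7 + 4*8 = -7 + 32 = 25)
S(C, t) = 625 (S(C, t) = 25² = 625)
-133 + S(j, (((4 - 3)/(3 - 2))*1)*(-2))*100 = -133 + 625*100 = -133 + 62500 = 62367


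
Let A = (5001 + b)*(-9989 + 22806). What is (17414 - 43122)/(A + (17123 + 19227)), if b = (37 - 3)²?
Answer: -25708/78950619 ≈ -0.00032562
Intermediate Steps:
b = 1156 (b = 34² = 1156)
A = 78914269 (A = (5001 + 1156)*(-9989 + 22806) = 6157*12817 = 78914269)
(17414 - 43122)/(A + (17123 + 19227)) = (17414 - 43122)/(78914269 + (17123 + 19227)) = -25708/(78914269 + 36350) = -25708/78950619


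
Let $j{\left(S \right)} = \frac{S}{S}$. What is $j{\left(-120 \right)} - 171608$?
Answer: $-171607$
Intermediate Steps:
$j{\left(S \right)} = 1$
$j{\left(-120 \right)} - 171608 = 1 - 171608 = -171607$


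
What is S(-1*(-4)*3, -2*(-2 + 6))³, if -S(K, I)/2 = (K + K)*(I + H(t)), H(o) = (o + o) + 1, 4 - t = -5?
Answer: -147197952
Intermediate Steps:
t = 9 (t = 4 - 1*(-5) = 4 + 5 = 9)
H(o) = 1 + 2*o (H(o) = 2*o + 1 = 1 + 2*o)
S(K, I) = -4*K*(19 + I) (S(K, I) = -2*(K + K)*(I + (1 + 2*9)) = -2*2*K*(I + (1 + 18)) = -2*2*K*(I + 19) = -2*2*K*(19 + I) = -4*K*(19 + I))
S(-1*(-4)*3, -2*(-2 + 6))³ = (-4*-1*(-4)*3*(19 - 2*(-2 + 6)))³ = (-4*4*3*(19 - 2*4))³ = (-4*12*(19 - 8))³ = (-4*12*11)³ = (-528)³ = -147197952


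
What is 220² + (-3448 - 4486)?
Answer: 40466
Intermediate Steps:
220² + (-3448 - 4486) = 48400 - 7934 = 40466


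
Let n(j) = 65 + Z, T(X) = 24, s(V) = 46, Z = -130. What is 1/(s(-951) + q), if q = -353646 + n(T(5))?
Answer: -1/353665 ≈ -2.8275e-6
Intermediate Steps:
n(j) = -65 (n(j) = 65 - 130 = -65)
q = -353711 (q = -353646 - 65 = -353711)
1/(s(-951) + q) = 1/(46 - 353711) = 1/(-353665) = -1/353665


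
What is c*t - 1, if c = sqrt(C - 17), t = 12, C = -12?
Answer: -1 + 12*I*sqrt(29) ≈ -1.0 + 64.622*I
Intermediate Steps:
c = I*sqrt(29) (c = sqrt(-12 - 17) = sqrt(-29) = I*sqrt(29) ≈ 5.3852*I)
c*t - 1 = (I*sqrt(29))*12 - 1 = 12*I*sqrt(29) - 1 = -1 + 12*I*sqrt(29)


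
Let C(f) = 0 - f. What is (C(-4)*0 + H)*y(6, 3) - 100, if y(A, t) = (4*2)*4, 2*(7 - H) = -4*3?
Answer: 316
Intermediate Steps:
H = 13 (H = 7 - (-2)*3 = 7 - ½*(-12) = 7 + 6 = 13)
y(A, t) = 32 (y(A, t) = 8*4 = 32)
C(f) = -f
(C(-4)*0 + H)*y(6, 3) - 100 = (-1*(-4)*0 + 13)*32 - 100 = (4*0 + 13)*32 - 100 = (0 + 13)*32 - 100 = 13*32 - 100 = 416 - 100 = 316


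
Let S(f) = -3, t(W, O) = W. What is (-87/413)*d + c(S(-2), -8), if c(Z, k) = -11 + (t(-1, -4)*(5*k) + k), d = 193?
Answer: -8118/413 ≈ -19.656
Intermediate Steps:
c(Z, k) = -11 - 4*k (c(Z, k) = -11 + (-5*k + k) = -11 - 4*k)
(-87/413)*d + c(S(-2), -8) = -87/413*193 + (-11 - 4*(-8)) = -87*1/413*193 + (-11 + 32) = -87/413*193 + 21 = -16791/413 + 21 = -8118/413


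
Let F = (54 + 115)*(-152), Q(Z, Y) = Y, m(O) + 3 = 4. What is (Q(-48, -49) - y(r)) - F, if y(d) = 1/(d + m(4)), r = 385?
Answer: 9896653/386 ≈ 25639.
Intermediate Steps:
m(O) = 1 (m(O) = -3 + 4 = 1)
y(d) = 1/(1 + d) (y(d) = 1/(d + 1) = 1/(1 + d))
F = -25688 (F = 169*(-152) = -25688)
(Q(-48, -49) - y(r)) - F = (-49 - 1/(1 + 385)) - 1*(-25688) = (-49 - 1/386) + 25688 = -18915/386 + 25688 = 9896653/386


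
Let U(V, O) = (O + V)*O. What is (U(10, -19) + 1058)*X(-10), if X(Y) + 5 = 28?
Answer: 28267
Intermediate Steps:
U(V, O) = O*(O + V)
X(Y) = 23 (X(Y) = -5 + 28 = 23)
(U(10, -19) + 1058)*X(-10) = (-19*(-19 + 10) + 1058)*23 = (-19*(-9) + 1058)*23 = (171 + 1058)*23 = 1229*23 = 28267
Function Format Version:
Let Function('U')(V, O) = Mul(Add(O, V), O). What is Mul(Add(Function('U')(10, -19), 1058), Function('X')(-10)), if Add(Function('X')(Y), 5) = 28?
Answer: 28267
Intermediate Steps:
Function('U')(V, O) = Mul(O, Add(O, V))
Function('X')(Y) = 23 (Function('X')(Y) = Add(-5, 28) = 23)
Mul(Add(Function('U')(10, -19), 1058), Function('X')(-10)) = Mul(Add(Mul(-19, Add(-19, 10)), 1058), 23) = Mul(Add(Mul(-19, -9), 1058), 23) = Mul(Add(171, 1058), 23) = Mul(1229, 23) = 28267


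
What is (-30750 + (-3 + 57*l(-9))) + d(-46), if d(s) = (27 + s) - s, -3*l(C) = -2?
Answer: -30688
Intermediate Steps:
l(C) = 2/3 (l(C) = -1/3*(-2) = 2/3)
d(s) = 27
(-30750 + (-3 + 57*l(-9))) + d(-46) = (-30750 + (-3 + 57*(2/3))) + 27 = (-30750 + (-3 + 38)) + 27 = (-30750 + 35) + 27 = -30715 + 27 = -30688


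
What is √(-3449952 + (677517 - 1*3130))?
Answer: I*√2775565 ≈ 1666.0*I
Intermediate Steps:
√(-3449952 + (677517 - 1*3130)) = √(-3449952 + (677517 - 3130)) = √(-3449952 + 674387) = √(-2775565) = I*√2775565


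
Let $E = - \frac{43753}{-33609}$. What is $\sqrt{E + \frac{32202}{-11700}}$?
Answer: $\frac{i \sqrt{27689222523534}}{4369170} \approx 1.2044 i$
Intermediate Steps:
$E = \frac{43753}{33609}$ ($E = \left(-43753\right) \left(- \frac{1}{33609}\right) = \frac{43753}{33609} \approx 1.3018$)
$\sqrt{E + \frac{32202}{-11700}} = \sqrt{\frac{43753}{33609} + \frac{32202}{-11700}} = \sqrt{\frac{43753}{33609} + 32202 \left(- \frac{1}{11700}\right)} = \sqrt{\frac{43753}{33609} - \frac{1789}{650}} = \sqrt{- \frac{31687051}{21845850}} = \frac{i \sqrt{27689222523534}}{4369170}$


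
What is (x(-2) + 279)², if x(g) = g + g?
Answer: 75625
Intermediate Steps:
x(g) = 2*g
(x(-2) + 279)² = (2*(-2) + 279)² = (-4 + 279)² = 275² = 75625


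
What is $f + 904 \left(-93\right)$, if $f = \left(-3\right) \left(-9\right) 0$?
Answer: $-84072$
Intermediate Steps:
$f = 0$ ($f = 27 \cdot 0 = 0$)
$f + 904 \left(-93\right) = 0 + 904 \left(-93\right) = 0 - 84072 = -84072$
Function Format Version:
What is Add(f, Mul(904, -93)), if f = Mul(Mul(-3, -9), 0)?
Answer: -84072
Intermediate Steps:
f = 0 (f = Mul(27, 0) = 0)
Add(f, Mul(904, -93)) = Add(0, Mul(904, -93)) = Add(0, -84072) = -84072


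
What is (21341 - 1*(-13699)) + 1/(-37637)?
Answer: 1318800479/37637 ≈ 35040.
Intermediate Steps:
(21341 - 1*(-13699)) + 1/(-37637) = (21341 + 13699) - 1/37637 = 35040 - 1/37637 = 1318800479/37637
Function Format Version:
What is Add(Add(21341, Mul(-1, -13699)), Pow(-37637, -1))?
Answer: Rational(1318800479, 37637) ≈ 35040.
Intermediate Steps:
Add(Add(21341, Mul(-1, -13699)), Pow(-37637, -1)) = Add(Add(21341, 13699), Rational(-1, 37637)) = Add(35040, Rational(-1, 37637)) = Rational(1318800479, 37637)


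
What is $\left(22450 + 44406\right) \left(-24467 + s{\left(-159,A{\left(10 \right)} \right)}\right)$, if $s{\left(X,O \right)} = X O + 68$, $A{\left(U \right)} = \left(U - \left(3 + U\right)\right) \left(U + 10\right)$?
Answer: $-993413304$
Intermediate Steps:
$A{\left(U \right)} = -30 - 3 U$ ($A{\left(U \right)} = - 3 \left(10 + U\right) = -30 - 3 U$)
$s{\left(X,O \right)} = 68 + O X$ ($s{\left(X,O \right)} = O X + 68 = 68 + O X$)
$\left(22450 + 44406\right) \left(-24467 + s{\left(-159,A{\left(10 \right)} \right)}\right) = \left(22450 + 44406\right) \left(-24467 + \left(68 + \left(-30 - 30\right) \left(-159\right)\right)\right) = 66856 \left(-24467 + \left(68 + \left(-30 - 30\right) \left(-159\right)\right)\right) = 66856 \left(-24467 + \left(68 - -9540\right)\right) = 66856 \left(-24467 + \left(68 + 9540\right)\right) = 66856 \left(-24467 + 9608\right) = 66856 \left(-14859\right) = -993413304$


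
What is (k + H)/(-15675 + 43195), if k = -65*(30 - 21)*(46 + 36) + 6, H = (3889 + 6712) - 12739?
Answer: -25051/13760 ≈ -1.8206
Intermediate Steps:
H = -2138 (H = 10601 - 12739 = -2138)
k = -47964 (k = -585*82 + 6 = -65*738 + 6 = -47970 + 6 = -47964)
(k + H)/(-15675 + 43195) = (-47964 - 2138)/(-15675 + 43195) = -50102/27520 = -50102*1/27520 = -25051/13760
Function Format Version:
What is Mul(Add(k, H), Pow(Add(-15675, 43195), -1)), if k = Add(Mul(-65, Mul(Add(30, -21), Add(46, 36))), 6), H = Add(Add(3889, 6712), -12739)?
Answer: Rational(-25051, 13760) ≈ -1.8206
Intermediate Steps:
H = -2138 (H = Add(10601, -12739) = -2138)
k = -47964 (k = Add(Mul(-65, Mul(9, 82)), 6) = Add(Mul(-65, 738), 6) = Add(-47970, 6) = -47964)
Mul(Add(k, H), Pow(Add(-15675, 43195), -1)) = Mul(Add(-47964, -2138), Pow(Add(-15675, 43195), -1)) = Mul(-50102, Pow(27520, -1)) = Mul(-50102, Rational(1, 27520)) = Rational(-25051, 13760)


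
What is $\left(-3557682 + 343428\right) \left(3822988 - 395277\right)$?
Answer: $-11017533792594$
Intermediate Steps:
$\left(-3557682 + 343428\right) \left(3822988 - 395277\right) = \left(-3214254\right) 3427711 = -11017533792594$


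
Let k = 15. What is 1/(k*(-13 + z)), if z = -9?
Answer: -1/330 ≈ -0.0030303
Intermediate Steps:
1/(k*(-13 + z)) = 1/(15*(-13 - 9)) = 1/(15*(-22)) = 1/(-330) = -1/330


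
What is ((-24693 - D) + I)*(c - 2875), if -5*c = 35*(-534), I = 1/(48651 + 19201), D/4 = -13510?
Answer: 1718451032635/67852 ≈ 2.5326e+7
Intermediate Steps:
D = -54040 (D = 4*(-13510) = -54040)
I = 1/67852 ≈ 1.4738e-5
c = 3738 (c = -7*(-534) = -⅕*(-18690) = 3738)
((-24693 - D) + I)*(c - 2875) = ((-24693 - 1*(-54040)) + 1/67852)*(3738 - 2875) = ((-24693 + 54040) + 1/67852)*863 = (29347 + 1/67852)*863 = (1991252645/67852)*863 = 1718451032635/67852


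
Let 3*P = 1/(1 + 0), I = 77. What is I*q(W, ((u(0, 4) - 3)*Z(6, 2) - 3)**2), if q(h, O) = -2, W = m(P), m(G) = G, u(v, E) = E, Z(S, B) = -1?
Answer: -154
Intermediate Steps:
P = 1/3 (P = 1/(3*(1 + 0)) = (1/3)/1 = (1/3)*1 = 1/3 ≈ 0.33333)
W = 1/3 ≈ 0.33333
I*q(W, ((u(0, 4) - 3)*Z(6, 2) - 3)**2) = 77*(-2) = -154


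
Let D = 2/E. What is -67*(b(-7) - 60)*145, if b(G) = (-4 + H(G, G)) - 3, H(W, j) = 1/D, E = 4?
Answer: 631475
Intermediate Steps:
D = ½ (D = 2/4 = 2*(¼) = ½ ≈ 0.50000)
H(W, j) = 2 (H(W, j) = 1/(½) = 2)
b(G) = -5 (b(G) = (-4 + 2) - 3 = -2 - 3 = -5)
-67*(b(-7) - 60)*145 = -67*(-5 - 60)*145 = -(-4355)*145 = -67*(-9425) = 631475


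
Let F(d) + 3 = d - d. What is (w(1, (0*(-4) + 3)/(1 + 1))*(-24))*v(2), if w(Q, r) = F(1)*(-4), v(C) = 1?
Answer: -288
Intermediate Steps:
F(d) = -3 (F(d) = -3 + (d - d) = -3 + 0 = -3)
w(Q, r) = 12 (w(Q, r) = -3*(-4) = 12)
(w(1, (0*(-4) + 3)/(1 + 1))*(-24))*v(2) = (12*(-24))*1 = -288*1 = -288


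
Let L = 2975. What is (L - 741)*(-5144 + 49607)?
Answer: 99330342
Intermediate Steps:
(L - 741)*(-5144 + 49607) = (2975 - 741)*(-5144 + 49607) = 2234*44463 = 99330342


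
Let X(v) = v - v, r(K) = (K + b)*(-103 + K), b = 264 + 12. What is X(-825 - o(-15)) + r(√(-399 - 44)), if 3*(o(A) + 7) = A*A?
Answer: -28871 + 173*I*√443 ≈ -28871.0 + 3641.2*I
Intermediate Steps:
o(A) = -7 + A²/3 (o(A) = -7 + (A*A)/3 = -7 + A²/3)
b = 276
r(K) = (-103 + K)*(276 + K) (r(K) = (K + 276)*(-103 + K) = (276 + K)*(-103 + K) = (-103 + K)*(276 + K))
X(v) = 0
X(-825 - o(-15)) + r(√(-399 - 44)) = 0 + (-28428 + (√(-399 - 44))² + 173*√(-399 - 44)) = 0 + (-28428 + (√(-443))² + 173*√(-443)) = 0 + (-28428 + (I*√443)² + 173*(I*√443)) = 0 + (-28428 - 443 + 173*I*√443) = 0 + (-28871 + 173*I*√443) = -28871 + 173*I*√443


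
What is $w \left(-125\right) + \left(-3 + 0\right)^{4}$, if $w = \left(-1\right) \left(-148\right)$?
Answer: $-18419$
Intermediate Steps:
$w = 148$
$w \left(-125\right) + \left(-3 + 0\right)^{4} = 148 \left(-125\right) + \left(-3 + 0\right)^{4} = -18500 + \left(-3\right)^{4} = -18500 + 81 = -18419$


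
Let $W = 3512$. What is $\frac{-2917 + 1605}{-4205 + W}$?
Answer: $\frac{1312}{693} \approx 1.8932$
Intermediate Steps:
$\frac{-2917 + 1605}{-4205 + W} = \frac{-2917 + 1605}{-4205 + 3512} = - \frac{1312}{-693} = \left(-1312\right) \left(- \frac{1}{693}\right) = \frac{1312}{693}$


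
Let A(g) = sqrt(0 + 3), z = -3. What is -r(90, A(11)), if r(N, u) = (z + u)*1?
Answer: 3 - sqrt(3) ≈ 1.2680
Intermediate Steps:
A(g) = sqrt(3)
r(N, u) = -3 + u (r(N, u) = (-3 + u)*1 = -3 + u)
-r(90, A(11)) = -(-3 + sqrt(3)) = 3 - sqrt(3)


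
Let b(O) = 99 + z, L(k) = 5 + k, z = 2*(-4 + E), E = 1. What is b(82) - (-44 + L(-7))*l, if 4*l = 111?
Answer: 2739/2 ≈ 1369.5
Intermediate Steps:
l = 111/4 (l = (1/4)*111 = 111/4 ≈ 27.750)
z = -6 (z = 2*(-4 + 1) = 2*(-3) = -6)
b(O) = 93 (b(O) = 99 - 6 = 93)
b(82) - (-44 + L(-7))*l = 93 - (-44 + (5 - 7))*111/4 = 93 - (-44 - 2)*111/4 = 93 - (-46)*111/4 = 93 - 1*(-2553/2) = 93 + 2553/2 = 2739/2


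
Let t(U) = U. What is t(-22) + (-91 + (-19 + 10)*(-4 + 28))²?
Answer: 94227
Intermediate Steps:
t(-22) + (-91 + (-19 + 10)*(-4 + 28))² = -22 + (-91 + (-19 + 10)*(-4 + 28))² = -22 + (-91 - 9*24)² = -22 + (-91 - 216)² = -22 + (-307)² = -22 + 94249 = 94227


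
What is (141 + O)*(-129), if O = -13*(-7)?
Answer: -29928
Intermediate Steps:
O = 91
(141 + O)*(-129) = (141 + 91)*(-129) = 232*(-129) = -29928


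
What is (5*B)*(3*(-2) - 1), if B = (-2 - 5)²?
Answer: -1715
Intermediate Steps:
B = 49 (B = (-7)² = 49)
(5*B)*(3*(-2) - 1) = (5*49)*(3*(-2) - 1) = 245*(-6 - 1) = 245*(-7) = -1715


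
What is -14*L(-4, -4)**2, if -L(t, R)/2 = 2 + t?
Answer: -224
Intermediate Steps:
L(t, R) = -4 - 2*t (L(t, R) = -2*(2 + t) = -4 - 2*t)
-14*L(-4, -4)**2 = -14*(-4 - 2*(-4))**2 = -14*(-4 + 8)**2 = -14*4**2 = -14*16 = -224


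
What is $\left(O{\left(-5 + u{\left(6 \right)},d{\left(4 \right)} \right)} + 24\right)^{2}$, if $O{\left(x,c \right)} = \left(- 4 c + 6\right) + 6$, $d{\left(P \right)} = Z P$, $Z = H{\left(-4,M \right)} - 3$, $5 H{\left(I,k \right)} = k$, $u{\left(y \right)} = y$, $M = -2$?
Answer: $\frac{204304}{25} \approx 8172.2$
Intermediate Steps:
$H{\left(I,k \right)} = \frac{k}{5}$
$Z = - \frac{17}{5}$ ($Z = \frac{1}{5} \left(-2\right) - 3 = - \frac{2}{5} - 3 = - \frac{17}{5} \approx -3.4$)
$d{\left(P \right)} = - \frac{17 P}{5}$
$O{\left(x,c \right)} = 12 - 4 c$ ($O{\left(x,c \right)} = \left(6 - 4 c\right) + 6 = 12 - 4 c$)
$\left(O{\left(-5 + u{\left(6 \right)},d{\left(4 \right)} \right)} + 24\right)^{2} = \left(\left(12 - 4 \left(\left(- \frac{17}{5}\right) 4\right)\right) + 24\right)^{2} = \left(\left(12 - - \frac{272}{5}\right) + 24\right)^{2} = \left(\left(12 + \frac{272}{5}\right) + 24\right)^{2} = \left(\frac{332}{5} + 24\right)^{2} = \left(\frac{452}{5}\right)^{2} = \frac{204304}{25}$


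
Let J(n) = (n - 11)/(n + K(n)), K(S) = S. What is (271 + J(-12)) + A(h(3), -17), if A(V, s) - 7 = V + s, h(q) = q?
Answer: 6359/24 ≈ 264.96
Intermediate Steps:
A(V, s) = 7 + V + s (A(V, s) = 7 + (V + s) = 7 + V + s)
J(n) = (-11 + n)/(2*n) (J(n) = (n - 11)/(n + n) = (-11 + n)/((2*n)) = (-11 + n)*(1/(2*n)) = (-11 + n)/(2*n))
(271 + J(-12)) + A(h(3), -17) = (271 + (1/2)*(-11 - 12)/(-12)) + (7 + 3 - 17) = (271 + (1/2)*(-1/12)*(-23)) - 7 = (271 + 23/24) - 7 = 6527/24 - 7 = 6359/24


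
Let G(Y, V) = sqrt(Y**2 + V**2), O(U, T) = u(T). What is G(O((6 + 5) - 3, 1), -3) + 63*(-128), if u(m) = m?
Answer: -8064 + sqrt(10) ≈ -8060.8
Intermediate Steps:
O(U, T) = T
G(Y, V) = sqrt(V**2 + Y**2)
G(O((6 + 5) - 3, 1), -3) + 63*(-128) = sqrt((-3)**2 + 1**2) + 63*(-128) = sqrt(9 + 1) - 8064 = sqrt(10) - 8064 = -8064 + sqrt(10)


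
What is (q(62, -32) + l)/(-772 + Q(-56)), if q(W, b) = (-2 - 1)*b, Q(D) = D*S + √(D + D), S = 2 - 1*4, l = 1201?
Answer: -214005/108928 - 1297*I*√7/108928 ≈ -1.9646 - 0.031503*I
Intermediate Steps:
S = -2 (S = 2 - 4 = -2)
Q(D) = -2*D + √2*√D (Q(D) = D*(-2) + √(D + D) = -2*D + √(2*D) = -2*D + √2*√D)
q(W, b) = -3*b
(q(62, -32) + l)/(-772 + Q(-56)) = (-3*(-32) + 1201)/(-772 + (-2*(-56) + √2*√(-56))) = (96 + 1201)/(-772 + (112 + √2*(2*I*√14))) = 1297/(-772 + (112 + 4*I*√7)) = 1297/(-660 + 4*I*√7)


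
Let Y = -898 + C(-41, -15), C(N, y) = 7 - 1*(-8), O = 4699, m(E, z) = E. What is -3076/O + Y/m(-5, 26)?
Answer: 4133837/23495 ≈ 175.95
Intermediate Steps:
C(N, y) = 15 (C(N, y) = 7 + 8 = 15)
Y = -883 (Y = -898 + 15 = -883)
-3076/O + Y/m(-5, 26) = -3076/4699 - 883/(-5) = -3076*1/4699 - 883*(-⅕) = -3076/4699 + 883/5 = 4133837/23495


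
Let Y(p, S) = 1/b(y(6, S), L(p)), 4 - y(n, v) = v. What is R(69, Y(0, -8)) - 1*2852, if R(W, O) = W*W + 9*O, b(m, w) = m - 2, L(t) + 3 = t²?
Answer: 19099/10 ≈ 1909.9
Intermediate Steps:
L(t) = -3 + t²
y(n, v) = 4 - v
b(m, w) = -2 + m
Y(p, S) = 1/(2 - S) (Y(p, S) = 1/(-2 + (4 - S)) = 1/(2 - S))
R(W, O) = W² + 9*O
R(69, Y(0, -8)) - 1*2852 = (69² + 9*(-1/(-2 - 8))) - 1*2852 = (4761 + 9*(-1/(-10))) - 2852 = (4761 + 9*(-1*(-⅒))) - 2852 = (4761 + 9*(⅒)) - 2852 = (4761 + 9/10) - 2852 = 47619/10 - 2852 = 19099/10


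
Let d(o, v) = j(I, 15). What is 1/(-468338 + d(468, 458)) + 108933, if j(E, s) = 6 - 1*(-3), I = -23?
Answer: 51016482956/468329 ≈ 1.0893e+5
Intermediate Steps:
j(E, s) = 9 (j(E, s) = 6 + 3 = 9)
d(o, v) = 9
1/(-468338 + d(468, 458)) + 108933 = 1/(-468338 + 9) + 108933 = 1/(-468329) + 108933 = -1/468329 + 108933 = 51016482956/468329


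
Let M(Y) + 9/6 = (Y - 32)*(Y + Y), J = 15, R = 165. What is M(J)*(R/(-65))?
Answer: 33759/26 ≈ 1298.4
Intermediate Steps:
M(Y) = -3/2 + 2*Y*(-32 + Y) (M(Y) = -3/2 + (Y - 32)*(Y + Y) = -3/2 + (-32 + Y)*(2*Y) = -3/2 + 2*Y*(-32 + Y))
M(J)*(R/(-65)) = (-3/2 - 64*15 + 2*15²)*(165/(-65)) = (-3/2 - 960 + 2*225)*(165*(-1/65)) = (-3/2 - 960 + 450)*(-33/13) = -1023/2*(-33/13) = 33759/26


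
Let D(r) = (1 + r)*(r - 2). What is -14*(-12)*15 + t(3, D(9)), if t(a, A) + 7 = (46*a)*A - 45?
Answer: 12128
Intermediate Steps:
D(r) = (1 + r)*(-2 + r)
t(a, A) = -52 + 46*A*a (t(a, A) = -7 + ((46*a)*A - 45) = -7 + (46*A*a - 45) = -7 + (-45 + 46*A*a) = -52 + 46*A*a)
-14*(-12)*15 + t(3, D(9)) = -14*(-12)*15 + (-52 + 46*(-2 + 9² - 1*9)*3) = 168*15 + (-52 + 46*(-2 + 81 - 9)*3) = 2520 + (-52 + 46*70*3) = 2520 + (-52 + 9660) = 2520 + 9608 = 12128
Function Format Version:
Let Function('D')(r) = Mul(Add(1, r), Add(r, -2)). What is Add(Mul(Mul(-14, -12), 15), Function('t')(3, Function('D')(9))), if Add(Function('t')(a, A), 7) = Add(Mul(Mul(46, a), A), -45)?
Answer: 12128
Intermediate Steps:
Function('D')(r) = Mul(Add(1, r), Add(-2, r))
Function('t')(a, A) = Add(-52, Mul(46, A, a)) (Function('t')(a, A) = Add(-7, Add(Mul(Mul(46, a), A), -45)) = Add(-7, Add(Mul(46, A, a), -45)) = Add(-7, Add(-45, Mul(46, A, a))) = Add(-52, Mul(46, A, a)))
Add(Mul(Mul(-14, -12), 15), Function('t')(3, Function('D')(9))) = Add(Mul(Mul(-14, -12), 15), Add(-52, Mul(46, Add(-2, Pow(9, 2), Mul(-1, 9)), 3))) = Add(Mul(168, 15), Add(-52, Mul(46, Add(-2, 81, -9), 3))) = Add(2520, Add(-52, Mul(46, 70, 3))) = Add(2520, Add(-52, 9660)) = Add(2520, 9608) = 12128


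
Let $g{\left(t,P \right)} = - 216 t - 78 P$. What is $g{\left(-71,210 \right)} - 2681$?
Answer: $-3725$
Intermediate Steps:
$g{\left(-71,210 \right)} - 2681 = \left(\left(-216\right) \left(-71\right) - 16380\right) - 2681 = \left(15336 - 16380\right) - 2681 = -1044 - 2681 = -3725$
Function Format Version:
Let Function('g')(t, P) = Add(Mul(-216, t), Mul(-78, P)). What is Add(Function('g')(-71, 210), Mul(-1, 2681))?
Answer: -3725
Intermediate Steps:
Add(Function('g')(-71, 210), Mul(-1, 2681)) = Add(Add(Mul(-216, -71), Mul(-78, 210)), Mul(-1, 2681)) = Add(Add(15336, -16380), -2681) = Add(-1044, -2681) = -3725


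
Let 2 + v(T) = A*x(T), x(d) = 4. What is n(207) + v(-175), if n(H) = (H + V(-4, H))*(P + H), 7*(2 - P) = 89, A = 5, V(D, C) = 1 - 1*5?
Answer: 39864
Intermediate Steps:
V(D, C) = -4 (V(D, C) = 1 - 5 = -4)
v(T) = 18 (v(T) = -2 + 5*4 = -2 + 20 = 18)
P = -75/7 (P = 2 - ⅐*89 = 2 - 89/7 = -75/7 ≈ -10.714)
n(H) = (-4 + H)*(-75/7 + H) (n(H) = (H - 4)*(-75/7 + H) = (-4 + H)*(-75/7 + H))
n(207) + v(-175) = (300/7 + 207² - 103/7*207) + 18 = (300/7 + 42849 - 21321/7) + 18 = 39846 + 18 = 39864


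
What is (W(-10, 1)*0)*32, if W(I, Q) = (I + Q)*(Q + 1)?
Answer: 0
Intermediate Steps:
W(I, Q) = (1 + Q)*(I + Q) (W(I, Q) = (I + Q)*(1 + Q) = (1 + Q)*(I + Q))
(W(-10, 1)*0)*32 = ((-10 + 1 + 1**2 - 10*1)*0)*32 = ((-10 + 1 + 1 - 10)*0)*32 = -18*0*32 = 0*32 = 0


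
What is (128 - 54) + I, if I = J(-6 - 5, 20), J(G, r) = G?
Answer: 63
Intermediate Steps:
I = -11 (I = -6 - 5 = -11)
(128 - 54) + I = (128 - 54) - 11 = 74 - 11 = 63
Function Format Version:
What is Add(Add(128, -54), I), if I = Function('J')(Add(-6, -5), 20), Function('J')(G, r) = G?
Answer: 63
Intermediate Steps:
I = -11 (I = Add(-6, -5) = -11)
Add(Add(128, -54), I) = Add(Add(128, -54), -11) = Add(74, -11) = 63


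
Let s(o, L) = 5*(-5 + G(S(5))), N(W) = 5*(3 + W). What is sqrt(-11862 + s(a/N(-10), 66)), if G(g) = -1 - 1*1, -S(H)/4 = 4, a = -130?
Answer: I*sqrt(11897) ≈ 109.07*I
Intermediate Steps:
S(H) = -16 (S(H) = -4*4 = -16)
G(g) = -2 (G(g) = -1 - 1 = -2)
N(W) = 15 + 5*W
s(o, L) = -35 (s(o, L) = 5*(-5 - 2) = 5*(-7) = -35)
sqrt(-11862 + s(a/N(-10), 66)) = sqrt(-11862 - 35) = sqrt(-11897) = I*sqrt(11897)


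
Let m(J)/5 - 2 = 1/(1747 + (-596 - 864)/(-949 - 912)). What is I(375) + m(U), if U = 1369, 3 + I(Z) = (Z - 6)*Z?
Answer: 450105038819/3252627 ≈ 1.3838e+5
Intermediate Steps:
I(Z) = -3 + Z*(-6 + Z) (I(Z) = -3 + (Z - 6)*Z = -3 + (-6 + Z)*Z = -3 + Z*(-6 + Z))
m(J) = 32535575/3252627 (m(J) = 10 + 5/(1747 + (-596 - 864)/(-949 - 912)) = 10 + 5/(1747 - 1460/(-1861)) = 10 + 5/(1747 - 1460*(-1/1861)) = 10 + 5/(1747 + 1460/1861) = 10 + 5/(3252627/1861) = 10 + 5*(1861/3252627) = 10 + 9305/3252627 = 32535575/3252627)
I(375) + m(U) = (-3 + 375**2 - 6*375) + 32535575/3252627 = (-3 + 140625 - 2250) + 32535575/3252627 = 138372 + 32535575/3252627 = 450105038819/3252627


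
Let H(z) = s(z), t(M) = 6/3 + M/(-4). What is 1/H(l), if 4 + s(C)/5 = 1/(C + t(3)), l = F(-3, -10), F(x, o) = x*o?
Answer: -25/496 ≈ -0.050403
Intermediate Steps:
F(x, o) = o*x
l = 30 (l = -10*(-3) = 30)
t(M) = 2 - M/4 (t(M) = 6*(⅓) + M*(-¼) = 2 - M/4)
s(C) = -20 + 5/(5/4 + C) (s(C) = -20 + 5/(C + (2 - ¼*3)) = -20 + 5/(C + (2 - ¾)) = -20 + 5/(C + 5/4) = -20 + 5/(5/4 + C))
H(z) = 80*(-1 - z)/(5 + 4*z)
1/H(l) = 1/(80*(-1 - 1*30)/(5 + 4*30)) = 1/(80*(-1 - 30)/(5 + 120)) = 1/(80*(-31)/125) = 1/(80*(1/125)*(-31)) = 1/(-496/25) = -25/496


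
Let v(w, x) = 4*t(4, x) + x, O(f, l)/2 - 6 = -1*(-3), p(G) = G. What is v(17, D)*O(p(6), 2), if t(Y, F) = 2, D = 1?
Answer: 162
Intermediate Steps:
O(f, l) = 18 (O(f, l) = 12 + 2*(-1*(-3)) = 12 + 2*3 = 12 + 6 = 18)
v(w, x) = 8 + x (v(w, x) = 4*2 + x = 8 + x)
v(17, D)*O(p(6), 2) = (8 + 1)*18 = 9*18 = 162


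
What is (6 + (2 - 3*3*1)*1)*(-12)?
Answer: 12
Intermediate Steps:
(6 + (2 - 3*3*1)*1)*(-12) = (6 + (2 - 9*1)*1)*(-12) = (6 + (2 - 9)*1)*(-12) = (6 - 7*1)*(-12) = (6 - 7)*(-12) = -1*(-12) = 12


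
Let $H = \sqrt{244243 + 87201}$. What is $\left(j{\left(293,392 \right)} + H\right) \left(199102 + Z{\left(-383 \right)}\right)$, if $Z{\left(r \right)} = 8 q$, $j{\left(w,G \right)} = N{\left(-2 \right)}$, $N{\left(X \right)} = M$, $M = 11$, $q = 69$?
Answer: $2196194 + 399308 \sqrt{82861} \approx 1.1714 \cdot 10^{8}$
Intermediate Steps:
$N{\left(X \right)} = 11$
$j{\left(w,G \right)} = 11$
$H = 2 \sqrt{82861}$ ($H = \sqrt{331444} = 2 \sqrt{82861} \approx 575.71$)
$Z{\left(r \right)} = 552$ ($Z{\left(r \right)} = 8 \cdot 69 = 552$)
$\left(j{\left(293,392 \right)} + H\right) \left(199102 + Z{\left(-383 \right)}\right) = \left(11 + 2 \sqrt{82861}\right) \left(199102 + 552\right) = \left(11 + 2 \sqrt{82861}\right) 199654 = 2196194 + 399308 \sqrt{82861}$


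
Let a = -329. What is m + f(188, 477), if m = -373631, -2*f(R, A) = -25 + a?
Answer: -373454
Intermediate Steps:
f(R, A) = 177 (f(R, A) = -(-25 - 329)/2 = -½*(-354) = 177)
m + f(188, 477) = -373631 + 177 = -373454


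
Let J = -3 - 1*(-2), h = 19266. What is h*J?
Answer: -19266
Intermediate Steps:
J = -1 (J = -3 + 2 = -1)
h*J = 19266*(-1) = -19266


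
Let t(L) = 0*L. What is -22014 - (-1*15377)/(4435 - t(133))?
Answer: -97616713/4435 ≈ -22011.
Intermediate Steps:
t(L) = 0
-22014 - (-1*15377)/(4435 - t(133)) = -22014 - (-1*15377)/(4435 - 1*0) = -22014 - (-15377)/(4435 + 0) = -22014 - (-15377)/4435 = -22014 - 1*(-15377/4435) = -22014 + 15377/4435 = -97616713/4435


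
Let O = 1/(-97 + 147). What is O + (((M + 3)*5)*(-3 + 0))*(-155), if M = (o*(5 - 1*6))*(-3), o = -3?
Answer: -697499/50 ≈ -13950.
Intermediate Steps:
O = 1/50 ≈ 0.020000
M = -9 (M = -3*(5 - 1*6)*(-3) = -3*(5 - 6)*(-3) = -3*(-1)*(-3) = 3*(-3) = -9)
O + (((M + 3)*5)*(-3 + 0))*(-155) = 1/50 + (((-9 + 3)*5)*(-3 + 0))*(-155) = 1/50 + (-6*5*(-3))*(-155) = 1/50 - 30*(-3)*(-155) = 1/50 + 90*(-155) = 1/50 - 13950 = -697499/50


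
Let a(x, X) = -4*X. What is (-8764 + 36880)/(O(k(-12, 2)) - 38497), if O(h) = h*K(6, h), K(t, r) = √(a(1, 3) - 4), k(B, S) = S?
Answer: -1082381652/1482019073 - 224928*I/1482019073 ≈ -0.73034 - 0.00015177*I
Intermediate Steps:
K(t, r) = 4*I (K(t, r) = √(-4*3 - 4) = √(-12 - 4) = √(-16) = 4*I)
O(h) = 4*I*h (O(h) = h*(4*I) = 4*I*h)
(-8764 + 36880)/(O(k(-12, 2)) - 38497) = (-8764 + 36880)/(4*I*2 - 38497) = 28116/(8*I - 38497) = 28116/(-38497 + 8*I) = 28116*((-38497 - 8*I)/1482019073) = 28116*(-38497 - 8*I)/1482019073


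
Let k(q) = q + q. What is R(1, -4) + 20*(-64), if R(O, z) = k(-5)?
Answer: -1290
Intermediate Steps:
k(q) = 2*q
R(O, z) = -10 (R(O, z) = 2*(-5) = -10)
R(1, -4) + 20*(-64) = -10 + 20*(-64) = -10 - 1280 = -1290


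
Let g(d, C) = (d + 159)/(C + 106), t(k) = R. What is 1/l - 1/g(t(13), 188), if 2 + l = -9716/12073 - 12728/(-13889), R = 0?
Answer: -928331851/390282354 ≈ -2.3786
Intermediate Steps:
t(k) = 0
g(d, C) = (159 + d)/(106 + C)
l = -7363818/3899579 (l = -2 + (-9716/12073 - 12728/(-13889)) = -2 + (-9716*1/12073 - 12728*(-1/13889)) = -2 + (-9716/12073 + 296/323) = -2 + 435340/3899579 = -7363818/3899579 ≈ -1.8884)
1/l - 1/g(t(13), 188) = 1/(-7363818/3899579) - 1/((159 + 0)/(106 + 188)) = -3899579/7363818 - 1/(159/294) = -3899579/7363818 - 1/((1/294)*159) = -3899579/7363818 - 1/53/98 = -3899579/7363818 - 1*98/53 = -3899579/7363818 - 98/53 = -928331851/390282354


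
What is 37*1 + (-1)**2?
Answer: 38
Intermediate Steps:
37*1 + (-1)**2 = 37 + 1 = 38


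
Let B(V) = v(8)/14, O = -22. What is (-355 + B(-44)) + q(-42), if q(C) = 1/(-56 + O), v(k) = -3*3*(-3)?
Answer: -96392/273 ≈ -353.08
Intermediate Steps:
v(k) = 27 (v(k) = -9*(-3) = 27)
B(V) = 27/14
q(C) = -1/78 (q(C) = 1/(-56 - 22) = 1/(-78) = -1/78)
(-355 + B(-44)) + q(-42) = (-355 + 27/14) - 1/78 = -4943/14 - 1/78 = -96392/273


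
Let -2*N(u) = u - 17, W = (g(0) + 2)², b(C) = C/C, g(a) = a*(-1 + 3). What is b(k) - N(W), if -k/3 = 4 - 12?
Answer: -11/2 ≈ -5.5000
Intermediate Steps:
g(a) = 2*a (g(a) = a*2 = 2*a)
k = 24 (k = -3*(4 - 12) = -3*(-8) = 24)
b(C) = 1
W = 4 (W = (2*0 + 2)² = (0 + 2)² = 2² = 4)
N(u) = 17/2 - u/2 (N(u) = -(u - 17)/2 = -(-17 + u)/2 = 17/2 - u/2)
b(k) - N(W) = 1 - (17/2 - ½*4) = 1 - (17/2 - 2) = 1 - 1*13/2 = 1 - 13/2 = -11/2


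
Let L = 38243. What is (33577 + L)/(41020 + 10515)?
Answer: 14364/10307 ≈ 1.3936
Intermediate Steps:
(33577 + L)/(41020 + 10515) = (33577 + 38243)/(41020 + 10515) = 71820/51535 = 71820*(1/51535) = 14364/10307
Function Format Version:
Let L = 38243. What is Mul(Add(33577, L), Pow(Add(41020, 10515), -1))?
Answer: Rational(14364, 10307) ≈ 1.3936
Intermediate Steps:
Mul(Add(33577, L), Pow(Add(41020, 10515), -1)) = Mul(Add(33577, 38243), Pow(Add(41020, 10515), -1)) = Mul(71820, Pow(51535, -1)) = Mul(71820, Rational(1, 51535)) = Rational(14364, 10307)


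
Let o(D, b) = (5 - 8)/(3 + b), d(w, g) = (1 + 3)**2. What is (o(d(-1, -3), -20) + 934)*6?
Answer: 95286/17 ≈ 5605.1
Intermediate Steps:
d(w, g) = 16 (d(w, g) = 4**2 = 16)
o(D, b) = -3/(3 + b)
(o(d(-1, -3), -20) + 934)*6 = (-3/(3 - 20) + 934)*6 = (-3/(-17) + 934)*6 = (-3*(-1/17) + 934)*6 = (3/17 + 934)*6 = (15881/17)*6 = 95286/17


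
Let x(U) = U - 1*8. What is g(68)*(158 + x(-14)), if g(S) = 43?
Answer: 5848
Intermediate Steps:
x(U) = -8 + U (x(U) = U - 8 = -8 + U)
g(68)*(158 + x(-14)) = 43*(158 + (-8 - 14)) = 43*(158 - 22) = 43*136 = 5848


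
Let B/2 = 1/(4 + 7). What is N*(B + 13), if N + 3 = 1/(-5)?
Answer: -464/11 ≈ -42.182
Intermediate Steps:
N = -16/5 (N = -3 + 1/(-5) = -3 - ⅕ = -16/5 ≈ -3.2000)
B = 2/11 (B = 2/(4 + 7) = 2/11 ≈ 0.18182)
N*(B + 13) = -16*(2/11 + 13)/5 = -16/5*145/11 = -464/11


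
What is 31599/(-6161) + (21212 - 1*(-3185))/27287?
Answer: -711931996/168115207 ≈ -4.2348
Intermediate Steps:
31599/(-6161) + (21212 - 1*(-3185))/27287 = 31599*(-1/6161) + (21212 + 3185)*(1/27287) = -31599/6161 + 24397*(1/27287) = -31599/6161 + 24397/27287 = -711931996/168115207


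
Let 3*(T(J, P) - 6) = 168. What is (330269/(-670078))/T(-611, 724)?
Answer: -330269/41544836 ≈ -0.0079497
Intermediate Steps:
T(J, P) = 62 (T(J, P) = 6 + (⅓)*168 = 6 + 56 = 62)
(330269/(-670078))/T(-611, 724) = (330269/(-670078))/62 = (330269*(-1/670078))*(1/62) = -330269/670078*1/62 = -330269/41544836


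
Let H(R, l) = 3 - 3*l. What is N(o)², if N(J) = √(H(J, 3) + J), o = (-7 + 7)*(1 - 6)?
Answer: -6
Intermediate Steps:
o = 0 (o = 0*(-5) = 0)
N(J) = √(-6 + J) (N(J) = √((3 - 3*3) + J) = √((3 - 9) + J) = √(-6 + J))
N(o)² = (√(-6 + 0))² = (√(-6))² = (I*√6)² = -6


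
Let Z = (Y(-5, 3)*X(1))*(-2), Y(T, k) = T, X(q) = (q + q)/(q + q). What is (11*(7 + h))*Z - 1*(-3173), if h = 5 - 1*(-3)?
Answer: 4823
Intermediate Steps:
X(q) = 1 (X(q) = (2*q)/((2*q)) = (2*q)*(1/(2*q)) = 1)
Z = 10 (Z = -5*1*(-2) = -5*(-2) = 10)
h = 8 (h = 5 + 3 = 8)
(11*(7 + h))*Z - 1*(-3173) = (11*(7 + 8))*10 - 1*(-3173) = (11*15)*10 + 3173 = 165*10 + 3173 = 1650 + 3173 = 4823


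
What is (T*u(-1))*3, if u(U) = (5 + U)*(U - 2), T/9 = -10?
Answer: 3240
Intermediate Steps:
T = -90 (T = 9*(-10) = -90)
u(U) = (-2 + U)*(5 + U) (u(U) = (5 + U)*(-2 + U) = (-2 + U)*(5 + U))
(T*u(-1))*3 = -90*(-10 + (-1)² + 3*(-1))*3 = -90*(-10 + 1 - 3)*3 = -90*(-12)*3 = 1080*3 = 3240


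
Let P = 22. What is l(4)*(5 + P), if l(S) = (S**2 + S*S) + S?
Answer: 972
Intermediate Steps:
l(S) = S + 2*S**2 (l(S) = (S**2 + S**2) + S = 2*S**2 + S = S + 2*S**2)
l(4)*(5 + P) = (4*(1 + 2*4))*(5 + 22) = (4*(1 + 8))*27 = (4*9)*27 = 36*27 = 972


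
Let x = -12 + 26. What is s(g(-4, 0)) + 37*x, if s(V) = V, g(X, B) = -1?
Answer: 517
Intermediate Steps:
x = 14
s(g(-4, 0)) + 37*x = -1 + 37*14 = -1 + 518 = 517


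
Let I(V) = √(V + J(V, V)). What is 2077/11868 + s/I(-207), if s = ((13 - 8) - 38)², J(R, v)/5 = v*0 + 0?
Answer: 2077/11868 - 363*I*√23/23 ≈ 0.17501 - 75.691*I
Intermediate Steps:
J(R, v) = 0 (J(R, v) = 5*(v*0 + 0) = 5*(0 + 0) = 5*0 = 0)
I(V) = √V (I(V) = √(V + 0) = √V)
s = 1089 (s = (5 - 38)² = (-33)² = 1089)
2077/11868 + s/I(-207) = 2077/11868 + 1089/(√(-207)) = 2077*(1/11868) + 1089/((3*I*√23)) = 2077/11868 + 1089*(-I*√23/69) = 2077/11868 - 363*I*√23/23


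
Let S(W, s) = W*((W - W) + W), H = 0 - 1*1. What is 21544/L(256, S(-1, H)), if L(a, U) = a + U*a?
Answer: 2693/64 ≈ 42.078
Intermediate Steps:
H = -1 (H = 0 - 1 = -1)
S(W, s) = W**2 (S(W, s) = W*(0 + W) = W*W = W**2)
21544/L(256, S(-1, H)) = 21544/((256*(1 + (-1)**2))) = 21544/((256*(1 + 1))) = 21544/((256*2)) = 21544/512 = 21544*(1/512) = 2693/64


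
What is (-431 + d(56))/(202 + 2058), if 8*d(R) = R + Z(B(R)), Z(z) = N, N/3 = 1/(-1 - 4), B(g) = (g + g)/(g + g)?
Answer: -16963/90400 ≈ -0.18764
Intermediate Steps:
B(g) = 1 (B(g) = (2*g)/((2*g)) = (2*g)*(1/(2*g)) = 1)
N = -⅗ (N = 3/(-1 - 4) = 3/(-5) = 3*(-⅕) = -⅗ ≈ -0.60000)
Z(z) = -⅗
d(R) = -3/40 + R/8 (d(R) = (R - ⅗)/8 = (-⅗ + R)/8 = -3/40 + R/8)
(-431 + d(56))/(202 + 2058) = (-431 + (-3/40 + (⅛)*56))/(202 + 2058) = (-431 + (-3/40 + 7))/2260 = (-431 + 277/40)*(1/2260) = -16963/40*1/2260 = -16963/90400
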